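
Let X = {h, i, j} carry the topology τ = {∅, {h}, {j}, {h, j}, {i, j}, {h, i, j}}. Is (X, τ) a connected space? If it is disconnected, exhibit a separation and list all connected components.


(X, τ) is disconnected; components = [{h}, {i, j}].

Find clopen sets (U ∈ τ with X ∖ U ∈ τ):
  U = ∅, X ∖ U = {h, i, j} — both open, so U is clopen.
  U = {h}, X ∖ U = {i, j} — both open, so U is clopen.
  U = {i, j}, X ∖ U = {h} — both open, so U is clopen.
  U = {h, i, j}, X ∖ U = ∅ — both open, so U is clopen.
Nontrivial clopen(s) exist: e.g. {i, j}. So (X, τ) is disconnected.
Compute connected components by grouping points that agree on all clopens:
  component: {h}
  component: {i, j}


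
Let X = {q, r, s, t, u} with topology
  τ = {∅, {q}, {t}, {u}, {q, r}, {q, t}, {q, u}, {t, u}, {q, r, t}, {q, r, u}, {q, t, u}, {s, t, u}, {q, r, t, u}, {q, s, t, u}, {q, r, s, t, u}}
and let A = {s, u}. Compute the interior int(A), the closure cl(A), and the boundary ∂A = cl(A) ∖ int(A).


int(A) = {u}, cl(A) = {s, u}, ∂A = {s}.

Closed sets in (X, τ) are complements of opens:
  closed(X, τ) = {∅, {r}, {s}, {q, r}, {r, s}, {s, t}, {s, u}, {q, r, s}, {r, s, t}, {r, s, u}, {s, t, u}, {q, r, s, t}, {q, r, s, u}, {r, s, t, u}, {q, r, s, t, u}}.
int(A) = ⋃ {U ∈ τ : U ⊆ A}. Opens contained in A: ∅, {u}.
Taking the union of these: int(A) = {u}.
cl(A) = ⋂ {C closed : A ⊆ C}. Closed sets containing A: {s, u}, {r, s, u}, {s, t, u}, {q, r, s, u}, {r, s, t, u}, {q, r, s, t, u}.
Intersecting these: cl(A) = {s, u}.
∂A = cl(A) ∖ int(A) = {s, u} ∖ {u} = {s}.


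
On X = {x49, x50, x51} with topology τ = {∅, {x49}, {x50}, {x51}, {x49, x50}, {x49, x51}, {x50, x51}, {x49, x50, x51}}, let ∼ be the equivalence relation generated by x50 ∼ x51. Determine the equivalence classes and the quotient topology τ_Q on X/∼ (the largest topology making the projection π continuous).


X/∼ = {[x49], [x50=x51]}; |τ_Q| = 4.

Equivalence classes: [x49], [x50=x51].
Quotient map π: X → X/∼ sends x49 ↦ [x49], x50 ↦ [x50=x51], x51 ↦ [x50=x51].
For each subset V ⊆ X/∼, compute π^{-1}(V) ⊆ X and check whether π^{-1}(V) ∈ τ. V is open in τ_Q iff π^{-1}(V) ∈ τ.
  V = {}: π^{-1}(V) = ∅ ∈ τ ✓.
  V = {[x49]}: π^{-1}(V) = {x49} ∈ τ ✓.
  V = {[x50=x51]}: π^{-1}(V) = {x50, x51} ∈ τ ✓.
  V = {[x49], [x50=x51]}: π^{-1}(V) = {x49, x50, x51} ∈ τ ✓.
Open sets in the quotient: τ_Q = {{}, {[x49]}, {[x50=x51]}, {[x49], [x50=x51]}} (4 elements).


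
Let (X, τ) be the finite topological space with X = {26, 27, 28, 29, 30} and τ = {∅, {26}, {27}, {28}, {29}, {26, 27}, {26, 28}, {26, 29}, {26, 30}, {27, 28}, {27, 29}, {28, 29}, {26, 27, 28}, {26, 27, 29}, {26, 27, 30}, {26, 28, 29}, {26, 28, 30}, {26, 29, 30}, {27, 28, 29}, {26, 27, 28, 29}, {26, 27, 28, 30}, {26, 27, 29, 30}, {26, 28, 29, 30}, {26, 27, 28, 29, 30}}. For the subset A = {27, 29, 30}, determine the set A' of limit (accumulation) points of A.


A' = ∅

For each x ∈ X, list the open sets U ∈ τ with x ∈ U, then check whether U ∩ (A ∖ {x}) ≠ ∅ for every such U.
  x = 26: open {26} ∋ x has {26} ∩ (A ∖ {26}) = ∅, so x is NOT a limit point.
  x = 27: open {27} ∋ x has {27} ∩ (A ∖ {27}) = ∅, so x is NOT a limit point.
  x = 28: open {28} ∋ x has {28} ∩ (A ∖ {28}) = ∅, so x is NOT a limit point.
  x = 29: open {29} ∋ x has {29} ∩ (A ∖ {29}) = ∅, so x is NOT a limit point.
  x = 30: open {26, 30} ∋ x has {26, 30} ∩ (A ∖ {30}) = ∅, so x is NOT a limit point.
Collecting: A' = ∅.


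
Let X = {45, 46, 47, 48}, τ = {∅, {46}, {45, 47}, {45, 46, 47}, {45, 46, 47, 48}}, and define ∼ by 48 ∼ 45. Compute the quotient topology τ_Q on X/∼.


X/∼ = {[45=48], [46], [47]}; |τ_Q| = 3.

Equivalence classes: [45=48], [46], [47].
Quotient map π: X → X/∼ sends 45 ↦ [45=48], 46 ↦ [46], 47 ↦ [47], 48 ↦ [45=48].
For each subset V ⊆ X/∼, compute π^{-1}(V) ⊆ X and check whether π^{-1}(V) ∈ τ. V is open in τ_Q iff π^{-1}(V) ∈ τ.
  V = {}: π^{-1}(V) = ∅ ∈ τ ✓.
  V = {[45=48]}: π^{-1}(V) = {45, 48} ∉ τ ✗.
  V = {[46]}: π^{-1}(V) = {46} ∈ τ ✓.
  V = {[45=48], [46]}: π^{-1}(V) = {45, 46, 48} ∉ τ ✗.
  V = {[47]}: π^{-1}(V) = {47} ∉ τ ✗.
  V = {[45=48], [47]}: π^{-1}(V) = {45, 47, 48} ∉ τ ✗.
  V = {[46], [47]}: π^{-1}(V) = {46, 47} ∉ τ ✗.
  V = {[45=48], [46], [47]}: π^{-1}(V) = {45, 46, 47, 48} ∈ τ ✓.
Open sets in the quotient: τ_Q = {{}, {[46]}, {[45=48], [46], [47]}} (3 elements).


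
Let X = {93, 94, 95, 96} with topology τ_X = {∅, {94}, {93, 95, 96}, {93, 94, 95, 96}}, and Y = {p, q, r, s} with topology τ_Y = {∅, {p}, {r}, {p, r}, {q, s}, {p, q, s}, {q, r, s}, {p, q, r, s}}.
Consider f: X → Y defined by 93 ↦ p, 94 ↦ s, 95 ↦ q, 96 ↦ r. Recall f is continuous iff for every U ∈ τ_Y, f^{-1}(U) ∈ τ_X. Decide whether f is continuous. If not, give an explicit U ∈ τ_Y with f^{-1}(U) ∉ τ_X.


f is NOT continuous.

Compute f^{-1}(U) for each U ∈ τ_Y:
  U = ∅: f^{-1}(U) = ∅ ∈ τ_X ✓.
  U = {p}: f^{-1}(U) = {93} ∉ τ_X ✗.
  U = {r}: f^{-1}(U) = {96} ∉ τ_X ✗.
  U = {p, r}: f^{-1}(U) = {93, 96} ∉ τ_X ✗.
  U = {q, s}: f^{-1}(U) = {94, 95} ∉ τ_X ✗.
  U = {p, q, s}: f^{-1}(U) = {93, 94, 95} ∉ τ_X ✗.
  U = {q, r, s}: f^{-1}(U) = {94, 95, 96} ∉ τ_X ✗.
  U = {p, q, r, s}: f^{-1}(U) = {93, 94, 95, 96} ∈ τ_X ✓.
Found U = {p} with f^{-1}(U) = {93} not in τ_X. Therefore f is NOT continuous.


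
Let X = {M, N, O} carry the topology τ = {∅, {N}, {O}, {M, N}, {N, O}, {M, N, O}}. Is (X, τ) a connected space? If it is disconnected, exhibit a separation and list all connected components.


(X, τ) is disconnected; components = [{O}, {M, N}].

Find clopen sets (U ∈ τ with X ∖ U ∈ τ):
  U = ∅, X ∖ U = {M, N, O} — both open, so U is clopen.
  U = {O}, X ∖ U = {M, N} — both open, so U is clopen.
  U = {M, N}, X ∖ U = {O} — both open, so U is clopen.
  U = {M, N, O}, X ∖ U = ∅ — both open, so U is clopen.
Nontrivial clopen(s) exist: e.g. {M, N}. So (X, τ) is disconnected.
Compute connected components by grouping points that agree on all clopens:
  component: {O}
  component: {M, N}


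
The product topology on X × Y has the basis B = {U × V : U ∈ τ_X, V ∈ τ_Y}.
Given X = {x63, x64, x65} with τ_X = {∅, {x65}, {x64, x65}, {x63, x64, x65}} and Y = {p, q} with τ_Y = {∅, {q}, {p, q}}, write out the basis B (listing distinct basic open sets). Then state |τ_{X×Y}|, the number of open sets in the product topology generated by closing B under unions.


Basis B = {∅ × ∅, {x65} × {q}, {x64, x65} × {q}, {x65} × {p, q}, {x63, x64, x65} × {q}, {x64, x65} × {p, q}, {x63, x64, x65} × {p, q}}; |τ_{X×Y}| = 10.

Enumerate products U × V with U ∈ τ_X, V ∈ τ_Y (deduplicated):
  ∅ × ∅ = {} (∅)
  {x65} × {q} = {(x65,q)}
  {x64, x65} × {q} = {(x64,q), (x65,q)}
  {x65} × {p, q} = {(x65,p), (x65,q)}
  {x63, x64, x65} × {q} = {(x63,q), (x64,q), (x65,q)}
  {x64, x65} × {p, q} = {(x64,p), (x64,q), (x65,p), (x65,q)}
  {x63, x64, x65} × {p, q} = {(x63,p), (x63,q), (x64,p), (x64,q), (x65,p), (x65,q)}
These 7 distinct sets form the basis B.
Close under arbitrary unions to get τ_{X×Y}; counting gives |τ_{X×Y}| = 10.


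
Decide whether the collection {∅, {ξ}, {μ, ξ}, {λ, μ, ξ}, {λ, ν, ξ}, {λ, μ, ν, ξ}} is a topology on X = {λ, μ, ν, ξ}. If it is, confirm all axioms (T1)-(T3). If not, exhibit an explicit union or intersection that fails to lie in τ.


τ is NOT a topology on X.

Axiom (T1): ∅ ∈ τ? Yes; X ∈ τ? Yes.
Axiom (T2/T3): check pairwise unions and intersections of members of τ.
Counterexample for (T3): {λ, μ, ξ} ∩ {λ, ν, ξ} = {λ, ξ} ∉ τ. Therefore τ is NOT a topology.


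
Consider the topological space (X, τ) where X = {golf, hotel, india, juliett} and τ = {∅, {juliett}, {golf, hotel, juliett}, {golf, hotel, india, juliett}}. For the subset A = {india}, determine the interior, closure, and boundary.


int(A) = ∅, cl(A) = {india}, ∂A = {india}.

Closed sets in (X, τ) are complements of opens:
  closed(X, τ) = {∅, {india}, {golf, hotel, india}, {golf, hotel, india, juliett}}.
int(A) = ⋃ {U ∈ τ : U ⊆ A}. Opens contained in A: ∅.
Taking the union of these: int(A) = ∅.
cl(A) = ⋂ {C closed : A ⊆ C}. Closed sets containing A: {india}, {golf, hotel, india}, {golf, hotel, india, juliett}.
Intersecting these: cl(A) = {india}.
∂A = cl(A) ∖ int(A) = {india} ∖ ∅ = {india}.


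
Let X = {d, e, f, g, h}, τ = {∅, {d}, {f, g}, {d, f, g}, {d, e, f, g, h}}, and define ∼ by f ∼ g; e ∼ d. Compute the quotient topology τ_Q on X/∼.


X/∼ = {[d=e], [f=g], [h]}; |τ_Q| = 3.

Equivalence classes: [d=e], [f=g], [h].
Quotient map π: X → X/∼ sends d ↦ [d=e], e ↦ [d=e], f ↦ [f=g], g ↦ [f=g], h ↦ [h].
For each subset V ⊆ X/∼, compute π^{-1}(V) ⊆ X and check whether π^{-1}(V) ∈ τ. V is open in τ_Q iff π^{-1}(V) ∈ τ.
  V = {}: π^{-1}(V) = ∅ ∈ τ ✓.
  V = {[d=e]}: π^{-1}(V) = {d, e} ∉ τ ✗.
  V = {[f=g]}: π^{-1}(V) = {f, g} ∈ τ ✓.
  V = {[d=e], [f=g]}: π^{-1}(V) = {d, e, f, g} ∉ τ ✗.
  V = {[h]}: π^{-1}(V) = {h} ∉ τ ✗.
  V = {[d=e], [h]}: π^{-1}(V) = {d, e, h} ∉ τ ✗.
  V = {[f=g], [h]}: π^{-1}(V) = {f, g, h} ∉ τ ✗.
  V = {[d=e], [f=g], [h]}: π^{-1}(V) = {d, e, f, g, h} ∈ τ ✓.
Open sets in the quotient: τ_Q = {{}, {[f=g]}, {[d=e], [f=g], [h]}} (3 elements).


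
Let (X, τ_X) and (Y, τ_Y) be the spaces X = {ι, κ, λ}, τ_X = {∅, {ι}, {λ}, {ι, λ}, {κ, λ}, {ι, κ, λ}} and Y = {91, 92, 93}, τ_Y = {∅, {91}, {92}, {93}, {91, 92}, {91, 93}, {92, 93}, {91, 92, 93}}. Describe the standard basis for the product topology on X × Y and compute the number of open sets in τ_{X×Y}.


Basis B = {∅ × ∅, {ι} × {91}, {ι} × {92}, {ι} × {93}, {λ} × {91}, {λ} × {92}, {λ} × {93}, {ι} × {91, 92}, {ι} × {91, 93}, {ι, λ} × {91}, {ι} × {92, 93}, {ι, λ} × {92}, {ι, λ} × {93}, {κ, λ} × {91}, {κ, λ} × {92}, {κ, λ} × {93}, {λ} × {91, 92}, {λ} × {91, 93}, {λ} × {92, 93}, {ι} × {91, 92, 93}, {ι, κ, λ} × {91}, {ι, κ, λ} × {92}, {ι, κ, λ} × {93}, {λ} × {91, 92, 93}, {ι, λ} × {91, 92}, {ι, λ} × {91, 93}, {ι, λ} × {92, 93}, {κ, λ} × {91, 92}, {κ, λ} × {91, 93}, {κ, λ} × {92, 93}, {ι, λ} × {91, 92, 93}, {ι, κ, λ} × {91, 92}, {ι, κ, λ} × {91, 93}, {ι, κ, λ} × {92, 93}, {κ, λ} × {91, 92, 93}, {ι, κ, λ} × {91, 92, 93}}; |τ_{X×Y}| = 216.

Enumerate products U × V with U ∈ τ_X, V ∈ τ_Y (deduplicated):
  ∅ × ∅ = {} (∅)
  {ι} × {91} = {(ι,91)}
  {ι} × {92} = {(ι,92)}
  {ι} × {93} = {(ι,93)}
  {λ} × {91} = {(λ,91)}
  {λ} × {92} = {(λ,92)}
  {λ} × {93} = {(λ,93)}
  {ι} × {91, 92} = {(ι,91), (ι,92)}
  {ι} × {91, 93} = {(ι,91), (ι,93)}
  {ι, λ} × {91} = {(ι,91), (λ,91)}
  {ι} × {92, 93} = {(ι,92), (ι,93)}
  {ι, λ} × {92} = {(ι,92), (λ,92)}
  {ι, λ} × {93} = {(ι,93), (λ,93)}
  {κ, λ} × {91} = {(κ,91), (λ,91)}
  {κ, λ} × {92} = {(κ,92), (λ,92)}
  {κ, λ} × {93} = {(κ,93), (λ,93)}
  {λ} × {91, 92} = {(λ,91), (λ,92)}
  {λ} × {91, 93} = {(λ,91), (λ,93)}
  {λ} × {92, 93} = {(λ,92), (λ,93)}
  {ι} × {91, 92, 93} = {(ι,91), (ι,92), (ι,93)}
  {ι, κ, λ} × {91} = {(ι,91), (κ,91), (λ,91)}
  {ι, κ, λ} × {92} = {(ι,92), (κ,92), (λ,92)}
  {ι, κ, λ} × {93} = {(ι,93), (κ,93), (λ,93)}
  {λ} × {91, 92, 93} = {(λ,91), (λ,92), (λ,93)}
  {ι, λ} × {91, 92} = {(ι,91), (ι,92), (λ,91), (λ,92)}
  {ι, λ} × {91, 93} = {(ι,91), (ι,93), (λ,91), (λ,93)}
  {ι, λ} × {92, 93} = {(ι,92), (ι,93), (λ,92), (λ,93)}
  {κ, λ} × {91, 92} = {(κ,91), (κ,92), (λ,91), (λ,92)}
  {κ, λ} × {91, 93} = {(κ,91), (κ,93), (λ,91), (λ,93)}
  {κ, λ} × {92, 93} = {(κ,92), (κ,93), (λ,92), (λ,93)}
  {ι, λ} × {91, 92, 93} = {(ι,91), (ι,92), (ι,93), (λ,91), (λ,92), (λ,93)}
  {ι, κ, λ} × {91, 92} = {(ι,91), (ι,92), (κ,91), (κ,92), (λ,91), (λ,92)}
  {ι, κ, λ} × {91, 93} = {(ι,91), (ι,93), (κ,91), (κ,93), (λ,91), (λ,93)}
  {ι, κ, λ} × {92, 93} = {(ι,92), (ι,93), (κ,92), (κ,93), (λ,92), (λ,93)}
  {κ, λ} × {91, 92, 93} = {(κ,91), (κ,92), (κ,93), (λ,91), (λ,92), (λ,93)}
  {ι, κ, λ} × {91, 92, 93} = {(ι,91), (ι,92), (ι,93), (κ,91), (κ,92), (κ,93), (λ,91), (λ,92), (λ,93)}
These 36 distinct sets form the basis B.
Close under arbitrary unions to get τ_{X×Y}; counting gives |τ_{X×Y}| = 216.


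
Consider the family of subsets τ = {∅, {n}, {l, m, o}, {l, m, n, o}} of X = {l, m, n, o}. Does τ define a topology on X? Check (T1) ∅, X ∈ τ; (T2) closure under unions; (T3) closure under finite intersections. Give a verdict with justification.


τ IS a topology on X.

Axiom (T1): ∅ ∈ τ? Yes; X ∈ τ? Yes.
Axiom (T2/T3): check pairwise unions and intersections of members of τ.
All pairwise intersections and unions checked — each lies in τ. Therefore τ satisfies (T1), (T2), (T3): it IS a topology on X.


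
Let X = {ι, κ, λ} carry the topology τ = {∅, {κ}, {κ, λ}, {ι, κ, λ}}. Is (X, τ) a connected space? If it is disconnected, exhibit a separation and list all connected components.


(X, τ) is connected.

Find clopen sets (U ∈ τ with X ∖ U ∈ τ):
  U = ∅, X ∖ U = {ι, κ, λ} — both open, so U is clopen.
  U = {ι, κ, λ}, X ∖ U = ∅ — both open, so U is clopen.
Only trivial clopens (∅ and X) exist, so (X, τ) is connected.
Compute connected components by grouping points that agree on all clopens:
  component: {ι, κ, λ}


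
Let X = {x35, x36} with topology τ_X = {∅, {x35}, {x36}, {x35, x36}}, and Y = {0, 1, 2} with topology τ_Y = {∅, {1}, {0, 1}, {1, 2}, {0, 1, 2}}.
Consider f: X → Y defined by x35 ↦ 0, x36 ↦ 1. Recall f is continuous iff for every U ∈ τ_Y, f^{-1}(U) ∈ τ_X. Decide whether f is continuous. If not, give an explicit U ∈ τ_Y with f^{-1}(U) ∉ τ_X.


f IS continuous.

Compute f^{-1}(U) for each U ∈ τ_Y:
  U = ∅: f^{-1}(U) = ∅ ∈ τ_X ✓.
  U = {1}: f^{-1}(U) = {x36} ∈ τ_X ✓.
  U = {0, 1}: f^{-1}(U) = {x35, x36} ∈ τ_X ✓.
  U = {1, 2}: f^{-1}(U) = {x36} ∈ τ_X ✓.
  U = {0, 1, 2}: f^{-1}(U) = {x35, x36} ∈ τ_X ✓.
Every preimage lies in τ_X, so f IS continuous.


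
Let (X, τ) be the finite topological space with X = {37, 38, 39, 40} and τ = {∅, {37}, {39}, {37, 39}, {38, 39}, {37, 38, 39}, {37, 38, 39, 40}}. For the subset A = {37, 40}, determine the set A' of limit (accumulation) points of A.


A' = {40}

For each x ∈ X, list the open sets U ∈ τ with x ∈ U, then check whether U ∩ (A ∖ {x}) ≠ ∅ for every such U.
  x = 37: open {37} ∋ x has {37} ∩ (A ∖ {37}) = ∅, so x is NOT a limit point.
  x = 38: open {38, 39} ∋ x has {38, 39} ∩ (A ∖ {38}) = ∅, so x is NOT a limit point.
  x = 39: open {39} ∋ x has {39} ∩ (A ∖ {39}) = ∅, so x is NOT a limit point.
  x = 40: opens ∋ x are {37, 38, 39, 40}; each meets A ∖ {40}, so x IS a limit point.
Collecting: A' = {40}.


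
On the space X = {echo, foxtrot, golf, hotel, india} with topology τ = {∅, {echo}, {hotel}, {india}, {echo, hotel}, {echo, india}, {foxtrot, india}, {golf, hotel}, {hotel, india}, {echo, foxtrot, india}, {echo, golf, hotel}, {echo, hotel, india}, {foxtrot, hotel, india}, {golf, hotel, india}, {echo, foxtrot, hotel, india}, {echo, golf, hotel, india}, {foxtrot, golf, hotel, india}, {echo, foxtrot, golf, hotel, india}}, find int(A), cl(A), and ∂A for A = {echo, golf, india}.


int(A) = {echo, india}, cl(A) = {echo, foxtrot, golf, india}, ∂A = {foxtrot, golf}.

Closed sets in (X, τ) are complements of opens:
  closed(X, τ) = {∅, {echo}, {foxtrot}, {golf}, {echo, foxtrot}, {echo, golf}, {foxtrot, golf}, {foxtrot, india}, {golf, hotel}, {echo, foxtrot, golf}, {echo, foxtrot, india}, {echo, golf, hotel}, {foxtrot, golf, hotel}, {foxtrot, golf, india}, {echo, foxtrot, golf, hotel}, {echo, foxtrot, golf, india}, {foxtrot, golf, hotel, india}, {echo, foxtrot, golf, hotel, india}}.
int(A) = ⋃ {U ∈ τ : U ⊆ A}. Opens contained in A: ∅, {echo}, {india}, {echo, india}.
Taking the union of these: int(A) = {echo, india}.
cl(A) = ⋂ {C closed : A ⊆ C}. Closed sets containing A: {echo, foxtrot, golf, india}, {echo, foxtrot, golf, hotel, india}.
Intersecting these: cl(A) = {echo, foxtrot, golf, india}.
∂A = cl(A) ∖ int(A) = {echo, foxtrot, golf, india} ∖ {echo, india} = {foxtrot, golf}.


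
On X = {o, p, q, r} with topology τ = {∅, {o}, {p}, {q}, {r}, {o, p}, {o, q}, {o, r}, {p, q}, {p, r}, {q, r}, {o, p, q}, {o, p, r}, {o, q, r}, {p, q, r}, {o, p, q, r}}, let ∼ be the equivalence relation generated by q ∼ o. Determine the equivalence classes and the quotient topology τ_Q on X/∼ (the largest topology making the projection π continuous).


X/∼ = {[o=q], [p], [r]}; |τ_Q| = 8.

Equivalence classes: [o=q], [p], [r].
Quotient map π: X → X/∼ sends o ↦ [o=q], p ↦ [p], q ↦ [o=q], r ↦ [r].
For each subset V ⊆ X/∼, compute π^{-1}(V) ⊆ X and check whether π^{-1}(V) ∈ τ. V is open in τ_Q iff π^{-1}(V) ∈ τ.
  V = {}: π^{-1}(V) = ∅ ∈ τ ✓.
  V = {[o=q]}: π^{-1}(V) = {o, q} ∈ τ ✓.
  V = {[p]}: π^{-1}(V) = {p} ∈ τ ✓.
  V = {[o=q], [p]}: π^{-1}(V) = {o, p, q} ∈ τ ✓.
  V = {[r]}: π^{-1}(V) = {r} ∈ τ ✓.
  V = {[o=q], [r]}: π^{-1}(V) = {o, q, r} ∈ τ ✓.
  V = {[p], [r]}: π^{-1}(V) = {p, r} ∈ τ ✓.
  V = {[o=q], [p], [r]}: π^{-1}(V) = {o, p, q, r} ∈ τ ✓.
Open sets in the quotient: τ_Q = {{}, {[o=q]}, {[p]}, {[o=q], [p]}, {[r]}, {[o=q], [r]}, {[p], [r]}, {[o=q], [p], [r]}} (8 elements).


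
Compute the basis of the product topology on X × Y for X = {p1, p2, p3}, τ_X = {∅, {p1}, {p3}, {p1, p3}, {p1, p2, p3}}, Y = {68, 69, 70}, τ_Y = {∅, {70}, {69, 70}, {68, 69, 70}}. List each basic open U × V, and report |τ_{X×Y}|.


Basis B = {∅ × ∅, {p1} × {70}, {p3} × {70}, {p1} × {69, 70}, {p1, p3} × {70}, {p3} × {69, 70}, {p1} × {68, 69, 70}, {p1, p2, p3} × {70}, {p3} × {68, 69, 70}, {p1, p3} × {69, 70}, {p1, p3} × {68, 69, 70}, {p1, p2, p3} × {69, 70}, {p1, p2, p3} × {68, 69, 70}}; |τ_{X×Y}| = 30.

Enumerate products U × V with U ∈ τ_X, V ∈ τ_Y (deduplicated):
  ∅ × ∅ = {} (∅)
  {p1} × {70} = {(p1,70)}
  {p3} × {70} = {(p3,70)}
  {p1} × {69, 70} = {(p1,69), (p1,70)}
  {p1, p3} × {70} = {(p1,70), (p3,70)}
  {p3} × {69, 70} = {(p3,69), (p3,70)}
  {p1} × {68, 69, 70} = {(p1,68), (p1,69), (p1,70)}
  {p1, p2, p3} × {70} = {(p1,70), (p2,70), (p3,70)}
  {p3} × {68, 69, 70} = {(p3,68), (p3,69), (p3,70)}
  {p1, p3} × {69, 70} = {(p1,69), (p1,70), (p3,69), (p3,70)}
  {p1, p3} × {68, 69, 70} = {(p1,68), (p1,69), (p1,70), (p3,68), (p3,69), (p3,70)}
  {p1, p2, p3} × {69, 70} = {(p1,69), (p1,70), (p2,69), (p2,70), (p3,69), (p3,70)}
  {p1, p2, p3} × {68, 69, 70} = {(p1,68), (p1,69), (p1,70), (p2,68), (p2,69), (p2,70), (p3,68), (p3,69), (p3,70)}
These 13 distinct sets form the basis B.
Close under arbitrary unions to get τ_{X×Y}; counting gives |τ_{X×Y}| = 30.


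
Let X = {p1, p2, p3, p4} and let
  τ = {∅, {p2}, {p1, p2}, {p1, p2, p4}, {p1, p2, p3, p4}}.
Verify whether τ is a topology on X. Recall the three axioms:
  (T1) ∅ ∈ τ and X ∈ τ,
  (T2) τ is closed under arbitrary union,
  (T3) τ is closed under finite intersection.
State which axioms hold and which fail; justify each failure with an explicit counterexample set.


τ IS a topology on X.

Axiom (T1): ∅ ∈ τ? Yes; X ∈ τ? Yes.
Axiom (T2/T3): check pairwise unions and intersections of members of τ.
All pairwise intersections and unions checked — each lies in τ. Therefore τ satisfies (T1), (T2), (T3): it IS a topology on X.


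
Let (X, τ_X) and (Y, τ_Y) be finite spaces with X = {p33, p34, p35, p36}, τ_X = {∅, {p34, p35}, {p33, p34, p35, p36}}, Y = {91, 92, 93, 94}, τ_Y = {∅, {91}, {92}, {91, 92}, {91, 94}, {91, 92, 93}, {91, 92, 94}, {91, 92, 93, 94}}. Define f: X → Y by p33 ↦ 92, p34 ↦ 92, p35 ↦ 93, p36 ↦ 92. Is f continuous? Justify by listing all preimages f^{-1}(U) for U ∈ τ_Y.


f is NOT continuous.

Compute f^{-1}(U) for each U ∈ τ_Y:
  U = ∅: f^{-1}(U) = ∅ ∈ τ_X ✓.
  U = {91}: f^{-1}(U) = ∅ ∈ τ_X ✓.
  U = {92}: f^{-1}(U) = {p33, p34, p36} ∉ τ_X ✗.
  U = {91, 92}: f^{-1}(U) = {p33, p34, p36} ∉ τ_X ✗.
  U = {91, 94}: f^{-1}(U) = ∅ ∈ τ_X ✓.
  U = {91, 92, 93}: f^{-1}(U) = {p33, p34, p35, p36} ∈ τ_X ✓.
  U = {91, 92, 94}: f^{-1}(U) = {p33, p34, p36} ∉ τ_X ✗.
  U = {91, 92, 93, 94}: f^{-1}(U) = {p33, p34, p35, p36} ∈ τ_X ✓.
Found U = {92} with f^{-1}(U) = {p33, p34, p36} not in τ_X. Therefore f is NOT continuous.


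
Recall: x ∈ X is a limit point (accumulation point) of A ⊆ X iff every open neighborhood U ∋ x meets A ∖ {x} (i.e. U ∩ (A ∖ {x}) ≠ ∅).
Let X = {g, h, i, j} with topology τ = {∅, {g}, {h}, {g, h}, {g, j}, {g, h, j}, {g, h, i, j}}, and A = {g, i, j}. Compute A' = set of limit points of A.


A' = {i, j}

For each x ∈ X, list the open sets U ∈ τ with x ∈ U, then check whether U ∩ (A ∖ {x}) ≠ ∅ for every such U.
  x = g: open {g} ∋ x has {g} ∩ (A ∖ {g}) = ∅, so x is NOT a limit point.
  x = h: open {h} ∋ x has {h} ∩ (A ∖ {h}) = ∅, so x is NOT a limit point.
  x = i: opens ∋ x are {g, h, i, j}; each meets A ∖ {i}, so x IS a limit point.
  x = j: opens ∋ x are {g, j}, {g, h, j}, {g, h, i, j}; each meets A ∖ {j}, so x IS a limit point.
Collecting: A' = {i, j}.


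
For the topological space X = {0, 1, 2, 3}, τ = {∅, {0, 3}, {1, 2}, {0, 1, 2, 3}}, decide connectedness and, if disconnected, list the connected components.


(X, τ) is disconnected; components = [{0, 3}, {1, 2}].

Find clopen sets (U ∈ τ with X ∖ U ∈ τ):
  U = ∅, X ∖ U = {0, 1, 2, 3} — both open, so U is clopen.
  U = {0, 3}, X ∖ U = {1, 2} — both open, so U is clopen.
  U = {1, 2}, X ∖ U = {0, 3} — both open, so U is clopen.
  U = {0, 1, 2, 3}, X ∖ U = ∅ — both open, so U is clopen.
Nontrivial clopen(s) exist: e.g. {1, 2}. So (X, τ) is disconnected.
Compute connected components by grouping points that agree on all clopens:
  component: {0, 3}
  component: {1, 2}


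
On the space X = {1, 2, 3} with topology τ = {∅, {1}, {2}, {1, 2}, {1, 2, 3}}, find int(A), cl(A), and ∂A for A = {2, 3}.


int(A) = {2}, cl(A) = {2, 3}, ∂A = {3}.

Closed sets in (X, τ) are complements of opens:
  closed(X, τ) = {∅, {3}, {1, 3}, {2, 3}, {1, 2, 3}}.
int(A) = ⋃ {U ∈ τ : U ⊆ A}. Opens contained in A: ∅, {2}.
Taking the union of these: int(A) = {2}.
cl(A) = ⋂ {C closed : A ⊆ C}. Closed sets containing A: {2, 3}, {1, 2, 3}.
Intersecting these: cl(A) = {2, 3}.
∂A = cl(A) ∖ int(A) = {2, 3} ∖ {2} = {3}.


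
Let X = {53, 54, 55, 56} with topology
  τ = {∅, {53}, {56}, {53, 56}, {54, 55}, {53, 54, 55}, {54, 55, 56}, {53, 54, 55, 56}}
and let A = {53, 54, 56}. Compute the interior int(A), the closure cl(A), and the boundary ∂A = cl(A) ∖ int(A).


int(A) = {53, 56}, cl(A) = {53, 54, 55, 56}, ∂A = {54, 55}.

Closed sets in (X, τ) are complements of opens:
  closed(X, τ) = {∅, {53}, {56}, {53, 56}, {54, 55}, {53, 54, 55}, {54, 55, 56}, {53, 54, 55, 56}}.
int(A) = ⋃ {U ∈ τ : U ⊆ A}. Opens contained in A: ∅, {53}, {56}, {53, 56}.
Taking the union of these: int(A) = {53, 56}.
cl(A) = ⋂ {C closed : A ⊆ C}. Closed sets containing A: {53, 54, 55, 56}.
Intersecting these: cl(A) = {53, 54, 55, 56}.
∂A = cl(A) ∖ int(A) = {53, 54, 55, 56} ∖ {53, 56} = {54, 55}.


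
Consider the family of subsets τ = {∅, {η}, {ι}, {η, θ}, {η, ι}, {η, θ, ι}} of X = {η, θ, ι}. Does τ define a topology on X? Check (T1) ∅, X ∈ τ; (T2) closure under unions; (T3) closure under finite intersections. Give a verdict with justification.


τ IS a topology on X.

Axiom (T1): ∅ ∈ τ? Yes; X ∈ τ? Yes.
Axiom (T2/T3): check pairwise unions and intersections of members of τ.
All pairwise intersections and unions checked — each lies in τ. Therefore τ satisfies (T1), (T2), (T3): it IS a topology on X.


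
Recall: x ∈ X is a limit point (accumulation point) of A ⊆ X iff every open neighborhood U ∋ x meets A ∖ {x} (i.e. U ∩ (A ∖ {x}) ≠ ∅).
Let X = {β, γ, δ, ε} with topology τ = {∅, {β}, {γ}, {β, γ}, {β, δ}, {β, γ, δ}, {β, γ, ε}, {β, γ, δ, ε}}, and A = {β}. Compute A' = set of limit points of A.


A' = {δ, ε}

For each x ∈ X, list the open sets U ∈ τ with x ∈ U, then check whether U ∩ (A ∖ {x}) ≠ ∅ for every such U.
  x = β: open {β} ∋ x has {β} ∩ (A ∖ {β}) = ∅, so x is NOT a limit point.
  x = γ: open {γ} ∋ x has {γ} ∩ (A ∖ {γ}) = ∅, so x is NOT a limit point.
  x = δ: opens ∋ x are {β, δ}, {β, γ, δ}, {β, γ, δ, ε}; each meets A ∖ {δ}, so x IS a limit point.
  x = ε: opens ∋ x are {β, γ, ε}, {β, γ, δ, ε}; each meets A ∖ {ε}, so x IS a limit point.
Collecting: A' = {δ, ε}.


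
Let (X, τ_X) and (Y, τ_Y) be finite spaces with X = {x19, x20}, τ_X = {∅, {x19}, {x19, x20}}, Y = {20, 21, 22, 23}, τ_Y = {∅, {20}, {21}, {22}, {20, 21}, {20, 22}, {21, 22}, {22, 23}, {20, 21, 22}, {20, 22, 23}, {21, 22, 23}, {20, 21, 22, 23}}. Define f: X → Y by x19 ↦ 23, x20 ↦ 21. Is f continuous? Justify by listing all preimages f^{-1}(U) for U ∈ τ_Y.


f is NOT continuous.

Compute f^{-1}(U) for each U ∈ τ_Y:
  U = ∅: f^{-1}(U) = ∅ ∈ τ_X ✓.
  U = {20}: f^{-1}(U) = ∅ ∈ τ_X ✓.
  U = {21}: f^{-1}(U) = {x20} ∉ τ_X ✗.
  U = {22}: f^{-1}(U) = ∅ ∈ τ_X ✓.
  U = {20, 21}: f^{-1}(U) = {x20} ∉ τ_X ✗.
  U = {20, 22}: f^{-1}(U) = ∅ ∈ τ_X ✓.
  U = {21, 22}: f^{-1}(U) = {x20} ∉ τ_X ✗.
  U = {22, 23}: f^{-1}(U) = {x19} ∈ τ_X ✓.
  U = {20, 21, 22}: f^{-1}(U) = {x20} ∉ τ_X ✗.
  U = {20, 22, 23}: f^{-1}(U) = {x19} ∈ τ_X ✓.
  U = {21, 22, 23}: f^{-1}(U) = {x19, x20} ∈ τ_X ✓.
  U = {20, 21, 22, 23}: f^{-1}(U) = {x19, x20} ∈ τ_X ✓.
Found U = {21} with f^{-1}(U) = {x20} not in τ_X. Therefore f is NOT continuous.


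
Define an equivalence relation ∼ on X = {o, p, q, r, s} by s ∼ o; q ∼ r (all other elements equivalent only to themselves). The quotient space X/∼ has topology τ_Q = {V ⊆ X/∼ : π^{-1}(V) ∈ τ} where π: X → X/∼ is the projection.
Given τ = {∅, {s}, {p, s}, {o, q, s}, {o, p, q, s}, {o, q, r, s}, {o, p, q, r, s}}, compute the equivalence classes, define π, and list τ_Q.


X/∼ = {[o=s], [p], [q=r]}; |τ_Q| = 3.

Equivalence classes: [o=s], [p], [q=r].
Quotient map π: X → X/∼ sends o ↦ [o=s], p ↦ [p], q ↦ [q=r], r ↦ [q=r], s ↦ [o=s].
For each subset V ⊆ X/∼, compute π^{-1}(V) ⊆ X and check whether π^{-1}(V) ∈ τ. V is open in τ_Q iff π^{-1}(V) ∈ τ.
  V = {}: π^{-1}(V) = ∅ ∈ τ ✓.
  V = {[o=s]}: π^{-1}(V) = {o, s} ∉ τ ✗.
  V = {[p]}: π^{-1}(V) = {p} ∉ τ ✗.
  V = {[o=s], [p]}: π^{-1}(V) = {o, p, s} ∉ τ ✗.
  V = {[q=r]}: π^{-1}(V) = {q, r} ∉ τ ✗.
  V = {[o=s], [q=r]}: π^{-1}(V) = {o, q, r, s} ∈ τ ✓.
  V = {[p], [q=r]}: π^{-1}(V) = {p, q, r} ∉ τ ✗.
  V = {[o=s], [p], [q=r]}: π^{-1}(V) = {o, p, q, r, s} ∈ τ ✓.
Open sets in the quotient: τ_Q = {{}, {[o=s], [q=r]}, {[o=s], [p], [q=r]}} (3 elements).


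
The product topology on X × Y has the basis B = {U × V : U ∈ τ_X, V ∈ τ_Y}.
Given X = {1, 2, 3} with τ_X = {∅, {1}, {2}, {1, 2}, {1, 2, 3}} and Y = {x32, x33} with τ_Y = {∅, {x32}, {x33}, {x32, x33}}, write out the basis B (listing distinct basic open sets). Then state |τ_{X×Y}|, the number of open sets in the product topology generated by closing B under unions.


Basis B = {∅ × ∅, {1} × {x32}, {1} × {x33}, {2} × {x32}, {2} × {x33}, {1} × {x32, x33}, {1, 2} × {x32}, {1, 2} × {x33}, {2} × {x32, x33}, {1, 2, 3} × {x32}, {1, 2, 3} × {x33}, {1, 2} × {x32, x33}, {1, 2, 3} × {x32, x33}}; |τ_{X×Y}| = 25.

Enumerate products U × V with U ∈ τ_X, V ∈ τ_Y (deduplicated):
  ∅ × ∅ = {} (∅)
  {1} × {x32} = {(1,x32)}
  {1} × {x33} = {(1,x33)}
  {2} × {x32} = {(2,x32)}
  {2} × {x33} = {(2,x33)}
  {1} × {x32, x33} = {(1,x32), (1,x33)}
  {1, 2} × {x32} = {(1,x32), (2,x32)}
  {1, 2} × {x33} = {(1,x33), (2,x33)}
  {2} × {x32, x33} = {(2,x32), (2,x33)}
  {1, 2, 3} × {x32} = {(1,x32), (2,x32), (3,x32)}
  {1, 2, 3} × {x33} = {(1,x33), (2,x33), (3,x33)}
  {1, 2} × {x32, x33} = {(1,x32), (1,x33), (2,x32), (2,x33)}
  {1, 2, 3} × {x32, x33} = {(1,x32), (1,x33), (2,x32), (2,x33), (3,x32), (3,x33)}
These 13 distinct sets form the basis B.
Close under arbitrary unions to get τ_{X×Y}; counting gives |τ_{X×Y}| = 25.


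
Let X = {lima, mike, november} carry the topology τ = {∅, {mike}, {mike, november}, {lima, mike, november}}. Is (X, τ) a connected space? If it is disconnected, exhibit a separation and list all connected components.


(X, τ) is connected.

Find clopen sets (U ∈ τ with X ∖ U ∈ τ):
  U = ∅, X ∖ U = {lima, mike, november} — both open, so U is clopen.
  U = {lima, mike, november}, X ∖ U = ∅ — both open, so U is clopen.
Only trivial clopens (∅ and X) exist, so (X, τ) is connected.
Compute connected components by grouping points that agree on all clopens:
  component: {lima, mike, november}


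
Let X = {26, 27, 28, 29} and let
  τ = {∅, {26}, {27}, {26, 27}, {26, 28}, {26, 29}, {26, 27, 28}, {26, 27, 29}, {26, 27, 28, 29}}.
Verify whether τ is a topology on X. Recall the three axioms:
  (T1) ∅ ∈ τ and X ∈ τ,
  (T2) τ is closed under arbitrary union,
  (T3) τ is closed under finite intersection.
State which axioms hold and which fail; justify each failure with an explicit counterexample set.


τ is NOT a topology on X.

Axiom (T1): ∅ ∈ τ? Yes; X ∈ τ? Yes.
Axiom (T2/T3): check pairwise unions and intersections of members of τ.
Counterexample for (T2): {26, 28} ∪ {26, 29} = {26, 28, 29} ∉ τ. Therefore τ is NOT a topology.


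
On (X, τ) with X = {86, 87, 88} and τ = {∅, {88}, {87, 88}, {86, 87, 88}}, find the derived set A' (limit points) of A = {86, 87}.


A' = {86}

For each x ∈ X, list the open sets U ∈ τ with x ∈ U, then check whether U ∩ (A ∖ {x}) ≠ ∅ for every such U.
  x = 86: opens ∋ x are {86, 87, 88}; each meets A ∖ {86}, so x IS a limit point.
  x = 87: open {87, 88} ∋ x has {87, 88} ∩ (A ∖ {87}) = ∅, so x is NOT a limit point.
  x = 88: open {88} ∋ x has {88} ∩ (A ∖ {88}) = ∅, so x is NOT a limit point.
Collecting: A' = {86}.


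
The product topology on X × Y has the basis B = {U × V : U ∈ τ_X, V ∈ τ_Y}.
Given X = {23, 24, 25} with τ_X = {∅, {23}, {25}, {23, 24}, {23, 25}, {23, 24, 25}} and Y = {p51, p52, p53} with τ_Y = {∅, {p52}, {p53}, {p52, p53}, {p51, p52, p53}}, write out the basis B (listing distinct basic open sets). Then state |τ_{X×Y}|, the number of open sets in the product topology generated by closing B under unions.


Basis B = {∅ × ∅, {23} × {p52}, {23} × {p53}, {25} × {p52}, {25} × {p53}, {23} × {p52, p53}, {23, 24} × {p52}, {23, 25} × {p52}, {23, 24} × {p53}, {23, 25} × {p53}, {25} × {p52, p53}, {23} × {p51, p52, p53}, {23, 24, 25} × {p52}, {23, 24, 25} × {p53}, {25} × {p51, p52, p53}, {23, 24} × {p52, p53}, {23, 25} × {p52, p53}, {23, 24} × {p51, p52, p53}, {23, 25} × {p51, p52, p53}, {23, 24, 25} × {p52, p53}, {23, 24, 25} × {p51, p52, p53}}; |τ_{X×Y}| = 70.

Enumerate products U × V with U ∈ τ_X, V ∈ τ_Y (deduplicated):
  ∅ × ∅ = {} (∅)
  {23} × {p52} = {(23,p52)}
  {23} × {p53} = {(23,p53)}
  {25} × {p52} = {(25,p52)}
  {25} × {p53} = {(25,p53)}
  {23} × {p52, p53} = {(23,p52), (23,p53)}
  {23, 24} × {p52} = {(23,p52), (24,p52)}
  {23, 25} × {p52} = {(23,p52), (25,p52)}
  {23, 24} × {p53} = {(23,p53), (24,p53)}
  {23, 25} × {p53} = {(23,p53), (25,p53)}
  {25} × {p52, p53} = {(25,p52), (25,p53)}
  {23} × {p51, p52, p53} = {(23,p51), (23,p52), (23,p53)}
  {23, 24, 25} × {p52} = {(23,p52), (24,p52), (25,p52)}
  {23, 24, 25} × {p53} = {(23,p53), (24,p53), (25,p53)}
  {25} × {p51, p52, p53} = {(25,p51), (25,p52), (25,p53)}
  {23, 24} × {p52, p53} = {(23,p52), (23,p53), (24,p52), (24,p53)}
  {23, 25} × {p52, p53} = {(23,p52), (23,p53), (25,p52), (25,p53)}
  {23, 24} × {p51, p52, p53} = {(23,p51), (23,p52), (23,p53), (24,p51), (24,p52), (24,p53)}
  {23, 25} × {p51, p52, p53} = {(23,p51), (23,p52), (23,p53), (25,p51), (25,p52), (25,p53)}
  {23, 24, 25} × {p52, p53} = {(23,p52), (23,p53), (24,p52), (24,p53), (25,p52), (25,p53)}
  {23, 24, 25} × {p51, p52, p53} = {(23,p51), (23,p52), (23,p53), (24,p51), (24,p52), (24,p53), (25,p51), (25,p52), (25,p53)}
These 21 distinct sets form the basis B.
Close under arbitrary unions to get τ_{X×Y}; counting gives |τ_{X×Y}| = 70.


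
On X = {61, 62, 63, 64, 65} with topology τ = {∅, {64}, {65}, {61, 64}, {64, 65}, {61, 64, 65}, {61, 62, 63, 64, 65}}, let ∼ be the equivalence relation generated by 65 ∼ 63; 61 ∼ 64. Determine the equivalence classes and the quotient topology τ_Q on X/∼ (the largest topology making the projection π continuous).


X/∼ = {[61=64], [62], [63=65]}; |τ_Q| = 3.

Equivalence classes: [61=64], [62], [63=65].
Quotient map π: X → X/∼ sends 61 ↦ [61=64], 62 ↦ [62], 63 ↦ [63=65], 64 ↦ [61=64], 65 ↦ [63=65].
For each subset V ⊆ X/∼, compute π^{-1}(V) ⊆ X and check whether π^{-1}(V) ∈ τ. V is open in τ_Q iff π^{-1}(V) ∈ τ.
  V = {}: π^{-1}(V) = ∅ ∈ τ ✓.
  V = {[61=64]}: π^{-1}(V) = {61, 64} ∈ τ ✓.
  V = {[62]}: π^{-1}(V) = {62} ∉ τ ✗.
  V = {[61=64], [62]}: π^{-1}(V) = {61, 62, 64} ∉ τ ✗.
  V = {[63=65]}: π^{-1}(V) = {63, 65} ∉ τ ✗.
  V = {[61=64], [63=65]}: π^{-1}(V) = {61, 63, 64, 65} ∉ τ ✗.
  V = {[62], [63=65]}: π^{-1}(V) = {62, 63, 65} ∉ τ ✗.
  V = {[61=64], [62], [63=65]}: π^{-1}(V) = {61, 62, 63, 64, 65} ∈ τ ✓.
Open sets in the quotient: τ_Q = {{}, {[61=64]}, {[61=64], [62], [63=65]}} (3 elements).


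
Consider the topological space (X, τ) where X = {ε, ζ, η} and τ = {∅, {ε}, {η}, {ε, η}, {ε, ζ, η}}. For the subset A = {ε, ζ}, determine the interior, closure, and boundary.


int(A) = {ε}, cl(A) = {ε, ζ}, ∂A = {ζ}.

Closed sets in (X, τ) are complements of opens:
  closed(X, τ) = {∅, {ζ}, {ε, ζ}, {ζ, η}, {ε, ζ, η}}.
int(A) = ⋃ {U ∈ τ : U ⊆ A}. Opens contained in A: ∅, {ε}.
Taking the union of these: int(A) = {ε}.
cl(A) = ⋂ {C closed : A ⊆ C}. Closed sets containing A: {ε, ζ}, {ε, ζ, η}.
Intersecting these: cl(A) = {ε, ζ}.
∂A = cl(A) ∖ int(A) = {ε, ζ} ∖ {ε} = {ζ}.


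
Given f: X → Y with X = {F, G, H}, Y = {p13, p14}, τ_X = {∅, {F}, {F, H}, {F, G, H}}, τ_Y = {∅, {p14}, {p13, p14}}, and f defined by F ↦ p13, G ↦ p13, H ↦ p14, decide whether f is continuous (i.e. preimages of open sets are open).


f is NOT continuous.

Compute f^{-1}(U) for each U ∈ τ_Y:
  U = ∅: f^{-1}(U) = ∅ ∈ τ_X ✓.
  U = {p14}: f^{-1}(U) = {H} ∉ τ_X ✗.
  U = {p13, p14}: f^{-1}(U) = {F, G, H} ∈ τ_X ✓.
Found U = {p14} with f^{-1}(U) = {H} not in τ_X. Therefore f is NOT continuous.


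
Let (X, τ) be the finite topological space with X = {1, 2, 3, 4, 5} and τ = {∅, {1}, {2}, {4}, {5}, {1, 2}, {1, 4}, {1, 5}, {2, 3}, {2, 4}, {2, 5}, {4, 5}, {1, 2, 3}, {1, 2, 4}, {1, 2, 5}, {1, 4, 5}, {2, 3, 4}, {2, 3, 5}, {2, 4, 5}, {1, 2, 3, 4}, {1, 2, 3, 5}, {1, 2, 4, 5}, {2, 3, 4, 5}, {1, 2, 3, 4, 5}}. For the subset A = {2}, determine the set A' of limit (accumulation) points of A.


A' = {3}

For each x ∈ X, list the open sets U ∈ τ with x ∈ U, then check whether U ∩ (A ∖ {x}) ≠ ∅ for every such U.
  x = 1: open {1} ∋ x has {1} ∩ (A ∖ {1}) = ∅, so x is NOT a limit point.
  x = 2: open {2} ∋ x has {2} ∩ (A ∖ {2}) = ∅, so x is NOT a limit point.
  x = 3: opens ∋ x are {2, 3}, {1, 2, 3}, {2, 3, 4}, {2, 3, 5}, {1, 2, 3, 4}, {1, 2, 3, 5}, {2, 3, 4, 5}, {1, 2, 3, 4, 5}; each meets A ∖ {3}, so x IS a limit point.
  x = 4: open {4} ∋ x has {4} ∩ (A ∖ {4}) = ∅, so x is NOT a limit point.
  x = 5: open {5} ∋ x has {5} ∩ (A ∖ {5}) = ∅, so x is NOT a limit point.
Collecting: A' = {3}.


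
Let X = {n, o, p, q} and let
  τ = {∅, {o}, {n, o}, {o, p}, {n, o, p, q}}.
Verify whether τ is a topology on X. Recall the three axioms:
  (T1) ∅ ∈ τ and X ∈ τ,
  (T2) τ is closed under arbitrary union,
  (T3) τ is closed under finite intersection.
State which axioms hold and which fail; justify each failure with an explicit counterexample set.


τ is NOT a topology on X.

Axiom (T1): ∅ ∈ τ? Yes; X ∈ τ? Yes.
Axiom (T2/T3): check pairwise unions and intersections of members of τ.
Counterexample for (T2): {n, o} ∪ {o, p} = {n, o, p} ∉ τ. Therefore τ is NOT a topology.


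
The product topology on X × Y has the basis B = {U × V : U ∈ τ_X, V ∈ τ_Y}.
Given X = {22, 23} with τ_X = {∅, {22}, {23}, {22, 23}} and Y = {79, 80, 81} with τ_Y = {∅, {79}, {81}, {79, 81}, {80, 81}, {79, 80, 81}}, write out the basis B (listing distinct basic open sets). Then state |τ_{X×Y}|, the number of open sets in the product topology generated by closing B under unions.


Basis B = {∅ × ∅, {22} × {79}, {22} × {81}, {23} × {79}, {23} × {81}, {22} × {79, 81}, {22, 23} × {79}, {22} × {80, 81}, {22, 23} × {81}, {23} × {79, 81}, {23} × {80, 81}, {22} × {79, 80, 81}, {23} × {79, 80, 81}, {22, 23} × {79, 81}, {22, 23} × {80, 81}, {22, 23} × {79, 80, 81}}; |τ_{X×Y}| = 36.

Enumerate products U × V with U ∈ τ_X, V ∈ τ_Y (deduplicated):
  ∅ × ∅ = {} (∅)
  {22} × {79} = {(22,79)}
  {22} × {81} = {(22,81)}
  {23} × {79} = {(23,79)}
  {23} × {81} = {(23,81)}
  {22} × {79, 81} = {(22,79), (22,81)}
  {22, 23} × {79} = {(22,79), (23,79)}
  {22} × {80, 81} = {(22,80), (22,81)}
  {22, 23} × {81} = {(22,81), (23,81)}
  {23} × {79, 81} = {(23,79), (23,81)}
  {23} × {80, 81} = {(23,80), (23,81)}
  {22} × {79, 80, 81} = {(22,79), (22,80), (22,81)}
  {23} × {79, 80, 81} = {(23,79), (23,80), (23,81)}
  {22, 23} × {79, 81} = {(22,79), (22,81), (23,79), (23,81)}
  {22, 23} × {80, 81} = {(22,80), (22,81), (23,80), (23,81)}
  {22, 23} × {79, 80, 81} = {(22,79), (22,80), (22,81), (23,79), (23,80), (23,81)}
These 16 distinct sets form the basis B.
Close under arbitrary unions to get τ_{X×Y}; counting gives |τ_{X×Y}| = 36.


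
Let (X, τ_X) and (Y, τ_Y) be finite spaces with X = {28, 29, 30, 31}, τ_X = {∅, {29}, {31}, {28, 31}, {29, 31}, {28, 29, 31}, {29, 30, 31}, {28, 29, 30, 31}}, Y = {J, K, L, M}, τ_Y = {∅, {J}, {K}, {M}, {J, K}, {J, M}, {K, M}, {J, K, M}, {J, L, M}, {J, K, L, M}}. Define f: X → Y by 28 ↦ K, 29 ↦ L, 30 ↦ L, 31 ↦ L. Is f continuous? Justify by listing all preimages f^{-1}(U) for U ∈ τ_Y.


f is NOT continuous.

Compute f^{-1}(U) for each U ∈ τ_Y:
  U = ∅: f^{-1}(U) = ∅ ∈ τ_X ✓.
  U = {J}: f^{-1}(U) = ∅ ∈ τ_X ✓.
  U = {K}: f^{-1}(U) = {28} ∉ τ_X ✗.
  U = {M}: f^{-1}(U) = ∅ ∈ τ_X ✓.
  U = {J, K}: f^{-1}(U) = {28} ∉ τ_X ✗.
  U = {J, M}: f^{-1}(U) = ∅ ∈ τ_X ✓.
  U = {K, M}: f^{-1}(U) = {28} ∉ τ_X ✗.
  U = {J, K, M}: f^{-1}(U) = {28} ∉ τ_X ✗.
  U = {J, L, M}: f^{-1}(U) = {29, 30, 31} ∈ τ_X ✓.
  U = {J, K, L, M}: f^{-1}(U) = {28, 29, 30, 31} ∈ τ_X ✓.
Found U = {K} with f^{-1}(U) = {28} not in τ_X. Therefore f is NOT continuous.


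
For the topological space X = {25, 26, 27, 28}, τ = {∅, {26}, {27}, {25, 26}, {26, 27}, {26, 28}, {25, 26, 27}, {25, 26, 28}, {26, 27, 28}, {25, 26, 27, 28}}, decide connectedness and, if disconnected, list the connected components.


(X, τ) is disconnected; components = [{27}, {25, 26, 28}].

Find clopen sets (U ∈ τ with X ∖ U ∈ τ):
  U = ∅, X ∖ U = {25, 26, 27, 28} — both open, so U is clopen.
  U = {27}, X ∖ U = {25, 26, 28} — both open, so U is clopen.
  U = {25, 26, 28}, X ∖ U = {27} — both open, so U is clopen.
  U = {25, 26, 27, 28}, X ∖ U = ∅ — both open, so U is clopen.
Nontrivial clopen(s) exist: e.g. {25, 26, 28}. So (X, τ) is disconnected.
Compute connected components by grouping points that agree on all clopens:
  component: {27}
  component: {25, 26, 28}
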